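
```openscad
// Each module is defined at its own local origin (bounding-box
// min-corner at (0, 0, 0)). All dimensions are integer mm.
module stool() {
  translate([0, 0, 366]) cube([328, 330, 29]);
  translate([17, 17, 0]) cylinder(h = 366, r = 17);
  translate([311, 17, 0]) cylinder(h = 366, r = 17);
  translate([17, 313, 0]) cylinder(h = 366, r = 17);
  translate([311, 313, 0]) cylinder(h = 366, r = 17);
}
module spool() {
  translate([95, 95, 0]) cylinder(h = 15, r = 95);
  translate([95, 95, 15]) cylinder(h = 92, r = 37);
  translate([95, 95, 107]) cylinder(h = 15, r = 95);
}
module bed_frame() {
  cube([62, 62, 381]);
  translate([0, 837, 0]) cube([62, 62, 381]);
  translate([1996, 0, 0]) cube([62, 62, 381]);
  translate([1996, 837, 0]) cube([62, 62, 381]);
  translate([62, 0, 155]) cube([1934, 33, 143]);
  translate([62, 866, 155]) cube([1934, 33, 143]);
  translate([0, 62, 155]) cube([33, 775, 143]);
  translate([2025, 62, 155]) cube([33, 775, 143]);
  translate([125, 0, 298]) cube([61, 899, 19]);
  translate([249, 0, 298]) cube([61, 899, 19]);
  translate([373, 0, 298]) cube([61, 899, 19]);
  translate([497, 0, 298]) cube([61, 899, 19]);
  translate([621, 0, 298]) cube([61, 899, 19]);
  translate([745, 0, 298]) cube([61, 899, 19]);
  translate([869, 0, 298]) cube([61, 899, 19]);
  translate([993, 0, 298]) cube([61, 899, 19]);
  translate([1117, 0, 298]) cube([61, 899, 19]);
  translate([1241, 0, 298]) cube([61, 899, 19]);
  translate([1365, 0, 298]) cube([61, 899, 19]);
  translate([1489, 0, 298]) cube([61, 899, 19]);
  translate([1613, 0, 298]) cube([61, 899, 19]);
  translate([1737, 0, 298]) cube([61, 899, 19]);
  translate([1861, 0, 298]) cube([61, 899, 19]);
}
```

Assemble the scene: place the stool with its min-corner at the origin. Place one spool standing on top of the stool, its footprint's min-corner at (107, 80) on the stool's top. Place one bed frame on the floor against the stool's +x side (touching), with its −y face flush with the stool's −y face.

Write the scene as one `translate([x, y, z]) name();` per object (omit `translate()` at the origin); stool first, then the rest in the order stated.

stool();
translate([107, 80, 395]) spool();
translate([328, 0, 0]) bed_frame();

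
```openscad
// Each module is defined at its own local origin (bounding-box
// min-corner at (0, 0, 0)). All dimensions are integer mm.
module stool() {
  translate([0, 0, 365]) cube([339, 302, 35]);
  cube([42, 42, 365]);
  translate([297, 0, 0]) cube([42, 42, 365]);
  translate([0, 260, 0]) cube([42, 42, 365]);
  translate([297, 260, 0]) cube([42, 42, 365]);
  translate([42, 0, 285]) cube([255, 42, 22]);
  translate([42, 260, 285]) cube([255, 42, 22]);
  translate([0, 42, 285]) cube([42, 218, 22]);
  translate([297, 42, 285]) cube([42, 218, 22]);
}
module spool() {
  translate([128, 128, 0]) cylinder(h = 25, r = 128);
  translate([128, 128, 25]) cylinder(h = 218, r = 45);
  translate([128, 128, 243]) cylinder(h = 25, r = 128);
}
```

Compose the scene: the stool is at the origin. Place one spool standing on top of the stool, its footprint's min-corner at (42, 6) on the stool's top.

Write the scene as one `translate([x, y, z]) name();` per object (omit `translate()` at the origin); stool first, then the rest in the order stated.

stool();
translate([42, 6, 400]) spool();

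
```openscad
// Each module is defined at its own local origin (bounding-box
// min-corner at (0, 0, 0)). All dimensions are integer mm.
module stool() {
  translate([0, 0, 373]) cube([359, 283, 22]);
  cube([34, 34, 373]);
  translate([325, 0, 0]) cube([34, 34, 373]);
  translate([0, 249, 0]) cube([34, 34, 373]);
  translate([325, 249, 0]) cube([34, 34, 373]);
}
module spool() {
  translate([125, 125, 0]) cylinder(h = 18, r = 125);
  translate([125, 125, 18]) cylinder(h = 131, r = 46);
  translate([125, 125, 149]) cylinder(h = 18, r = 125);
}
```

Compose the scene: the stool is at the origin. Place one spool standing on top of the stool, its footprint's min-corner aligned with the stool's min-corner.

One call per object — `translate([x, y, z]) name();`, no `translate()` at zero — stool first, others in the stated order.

stool();
translate([0, 0, 395]) spool();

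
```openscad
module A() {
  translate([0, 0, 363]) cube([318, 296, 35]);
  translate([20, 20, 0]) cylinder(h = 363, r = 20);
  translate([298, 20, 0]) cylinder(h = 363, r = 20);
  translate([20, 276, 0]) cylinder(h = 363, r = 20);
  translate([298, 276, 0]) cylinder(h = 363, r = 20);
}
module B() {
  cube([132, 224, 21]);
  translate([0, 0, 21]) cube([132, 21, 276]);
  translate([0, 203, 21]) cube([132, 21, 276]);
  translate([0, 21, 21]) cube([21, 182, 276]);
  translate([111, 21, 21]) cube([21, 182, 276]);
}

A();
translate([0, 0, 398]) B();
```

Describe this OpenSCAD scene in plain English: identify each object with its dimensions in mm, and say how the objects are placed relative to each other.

A is a simple wooden stool: a rectangular seat 318 mm (x) by 296 mm (y), 35 mm thick, top face at z = 398 mm, on four round legs, each 40 mm in diameter. The legs rest on z = 0, each leg's axis is inset half a diameter from the nearest pair of seat edges (so the leg's bounding box is flush with the corner).

B is an open-topped rectangular box: outside dimensions 132×224×297 mm, with a uniform wall and base thickness of 21 mm. The base is a full 132×224 slab on the floor; four walls sit on top of the base. The front and back walls (the −y and +y sides) span the full width; the two side walls fit between them.

The open box is on top of the stool.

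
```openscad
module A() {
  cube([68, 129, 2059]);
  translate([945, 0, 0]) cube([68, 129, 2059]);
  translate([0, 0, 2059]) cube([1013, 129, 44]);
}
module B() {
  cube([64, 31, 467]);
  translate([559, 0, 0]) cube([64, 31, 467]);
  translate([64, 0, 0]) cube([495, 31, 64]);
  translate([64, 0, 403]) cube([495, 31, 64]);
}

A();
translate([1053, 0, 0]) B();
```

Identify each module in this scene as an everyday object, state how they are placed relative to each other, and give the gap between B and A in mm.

A is a door frame. B is a picture frame. The picture frame is on the floor beside the door frame on its +x side. The gap between the picture frame and the door frame is 40 mm.

The picture frame's nearest face is 40 mm from the door frame's +x face.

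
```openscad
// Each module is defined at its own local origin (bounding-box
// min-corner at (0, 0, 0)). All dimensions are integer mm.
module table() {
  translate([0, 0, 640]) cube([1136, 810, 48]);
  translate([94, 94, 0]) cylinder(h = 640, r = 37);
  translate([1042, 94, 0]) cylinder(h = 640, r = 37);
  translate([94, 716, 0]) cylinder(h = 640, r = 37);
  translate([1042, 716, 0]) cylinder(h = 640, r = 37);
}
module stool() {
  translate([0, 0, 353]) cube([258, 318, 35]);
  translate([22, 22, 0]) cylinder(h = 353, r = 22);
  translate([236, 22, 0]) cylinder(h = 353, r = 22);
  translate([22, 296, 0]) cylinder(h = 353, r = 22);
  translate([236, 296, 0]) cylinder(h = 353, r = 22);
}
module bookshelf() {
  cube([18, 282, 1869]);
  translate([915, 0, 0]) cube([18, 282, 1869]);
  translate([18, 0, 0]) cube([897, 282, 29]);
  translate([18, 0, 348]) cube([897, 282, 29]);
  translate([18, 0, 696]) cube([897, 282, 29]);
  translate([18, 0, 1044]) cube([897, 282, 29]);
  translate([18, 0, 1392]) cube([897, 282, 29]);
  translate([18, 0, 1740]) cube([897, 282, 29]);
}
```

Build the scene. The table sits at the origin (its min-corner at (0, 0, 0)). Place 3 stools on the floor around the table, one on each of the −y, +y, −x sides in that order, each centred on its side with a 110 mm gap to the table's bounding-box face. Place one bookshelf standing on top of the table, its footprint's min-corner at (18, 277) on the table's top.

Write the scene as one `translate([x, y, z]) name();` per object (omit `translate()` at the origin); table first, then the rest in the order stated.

table();
translate([439, -428, 0]) stool();
translate([439, 920, 0]) stool();
translate([-368, 246, 0]) stool();
translate([18, 277, 688]) bookshelf();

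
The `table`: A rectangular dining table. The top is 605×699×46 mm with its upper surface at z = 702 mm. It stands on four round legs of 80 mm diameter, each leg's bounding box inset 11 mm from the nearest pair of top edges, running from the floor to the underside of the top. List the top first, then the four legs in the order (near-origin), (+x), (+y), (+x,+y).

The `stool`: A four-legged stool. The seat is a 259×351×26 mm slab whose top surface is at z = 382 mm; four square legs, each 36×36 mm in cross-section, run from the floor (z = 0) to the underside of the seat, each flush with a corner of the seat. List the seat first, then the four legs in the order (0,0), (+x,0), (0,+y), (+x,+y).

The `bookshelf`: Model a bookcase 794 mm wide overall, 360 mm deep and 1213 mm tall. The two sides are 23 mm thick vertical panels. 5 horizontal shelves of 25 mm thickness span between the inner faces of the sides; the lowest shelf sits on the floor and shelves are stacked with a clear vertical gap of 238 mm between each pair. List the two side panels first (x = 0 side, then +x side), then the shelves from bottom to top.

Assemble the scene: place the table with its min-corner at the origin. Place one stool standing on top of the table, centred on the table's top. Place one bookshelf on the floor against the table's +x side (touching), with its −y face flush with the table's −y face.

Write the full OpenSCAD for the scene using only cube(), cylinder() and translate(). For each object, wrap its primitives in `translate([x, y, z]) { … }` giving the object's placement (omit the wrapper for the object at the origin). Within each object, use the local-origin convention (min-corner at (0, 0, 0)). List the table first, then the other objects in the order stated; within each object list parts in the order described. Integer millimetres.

translate([0, 0, 656]) cube([605, 699, 46]);
translate([51, 51, 0]) cylinder(h = 656, r = 40);
translate([554, 51, 0]) cylinder(h = 656, r = 40);
translate([51, 648, 0]) cylinder(h = 656, r = 40);
translate([554, 648, 0]) cylinder(h = 656, r = 40);
translate([173, 174, 702]) {
  translate([0, 0, 356]) cube([259, 351, 26]);
  cube([36, 36, 356]);
  translate([223, 0, 0]) cube([36, 36, 356]);
  translate([0, 315, 0]) cube([36, 36, 356]);
  translate([223, 315, 0]) cube([36, 36, 356]);
}
translate([605, 0, 0]) {
  cube([23, 360, 1213]);
  translate([771, 0, 0]) cube([23, 360, 1213]);
  translate([23, 0, 0]) cube([748, 360, 25]);
  translate([23, 0, 263]) cube([748, 360, 25]);
  translate([23, 0, 526]) cube([748, 360, 25]);
  translate([23, 0, 789]) cube([748, 360, 25]);
  translate([23, 0, 1052]) cube([748, 360, 25]);
}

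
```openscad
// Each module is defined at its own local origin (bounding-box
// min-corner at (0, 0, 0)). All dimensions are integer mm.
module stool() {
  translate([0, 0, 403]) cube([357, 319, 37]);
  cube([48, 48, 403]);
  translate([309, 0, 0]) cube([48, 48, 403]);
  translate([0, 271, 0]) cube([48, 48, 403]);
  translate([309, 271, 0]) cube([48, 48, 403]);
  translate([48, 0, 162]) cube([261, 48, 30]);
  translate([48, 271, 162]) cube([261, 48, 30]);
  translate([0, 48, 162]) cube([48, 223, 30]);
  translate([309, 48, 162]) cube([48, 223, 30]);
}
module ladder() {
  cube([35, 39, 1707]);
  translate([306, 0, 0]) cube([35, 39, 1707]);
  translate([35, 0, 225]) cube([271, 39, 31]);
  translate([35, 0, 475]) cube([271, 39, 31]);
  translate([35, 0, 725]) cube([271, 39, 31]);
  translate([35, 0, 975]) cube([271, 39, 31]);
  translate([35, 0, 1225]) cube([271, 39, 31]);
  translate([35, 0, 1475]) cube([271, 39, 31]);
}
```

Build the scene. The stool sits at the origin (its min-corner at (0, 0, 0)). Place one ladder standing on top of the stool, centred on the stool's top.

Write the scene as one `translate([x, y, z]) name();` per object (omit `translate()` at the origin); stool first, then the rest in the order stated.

stool();
translate([8, 140, 440]) ladder();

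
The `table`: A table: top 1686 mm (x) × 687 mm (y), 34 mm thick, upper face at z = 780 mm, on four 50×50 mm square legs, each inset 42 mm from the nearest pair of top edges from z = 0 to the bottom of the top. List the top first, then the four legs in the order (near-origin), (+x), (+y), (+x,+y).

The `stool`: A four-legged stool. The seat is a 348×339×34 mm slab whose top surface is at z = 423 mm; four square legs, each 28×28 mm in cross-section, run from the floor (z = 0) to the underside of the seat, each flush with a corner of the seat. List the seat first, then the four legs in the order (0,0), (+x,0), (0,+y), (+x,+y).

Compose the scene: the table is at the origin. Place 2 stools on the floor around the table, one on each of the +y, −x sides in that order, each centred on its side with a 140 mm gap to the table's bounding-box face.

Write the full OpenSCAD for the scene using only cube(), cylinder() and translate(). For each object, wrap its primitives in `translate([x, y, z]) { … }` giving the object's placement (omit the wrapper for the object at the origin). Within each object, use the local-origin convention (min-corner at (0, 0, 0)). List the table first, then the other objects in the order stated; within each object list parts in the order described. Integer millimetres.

translate([0, 0, 746]) cube([1686, 687, 34]);
translate([42, 42, 0]) cube([50, 50, 746]);
translate([1594, 42, 0]) cube([50, 50, 746]);
translate([42, 595, 0]) cube([50, 50, 746]);
translate([1594, 595, 0]) cube([50, 50, 746]);
translate([669, 827, 0]) {
  translate([0, 0, 389]) cube([348, 339, 34]);
  cube([28, 28, 389]);
  translate([320, 0, 0]) cube([28, 28, 389]);
  translate([0, 311, 0]) cube([28, 28, 389]);
  translate([320, 311, 0]) cube([28, 28, 389]);
}
translate([-488, 174, 0]) {
  translate([0, 0, 389]) cube([348, 339, 34]);
  cube([28, 28, 389]);
  translate([320, 0, 0]) cube([28, 28, 389]);
  translate([0, 311, 0]) cube([28, 28, 389]);
  translate([320, 311, 0]) cube([28, 28, 389]);
}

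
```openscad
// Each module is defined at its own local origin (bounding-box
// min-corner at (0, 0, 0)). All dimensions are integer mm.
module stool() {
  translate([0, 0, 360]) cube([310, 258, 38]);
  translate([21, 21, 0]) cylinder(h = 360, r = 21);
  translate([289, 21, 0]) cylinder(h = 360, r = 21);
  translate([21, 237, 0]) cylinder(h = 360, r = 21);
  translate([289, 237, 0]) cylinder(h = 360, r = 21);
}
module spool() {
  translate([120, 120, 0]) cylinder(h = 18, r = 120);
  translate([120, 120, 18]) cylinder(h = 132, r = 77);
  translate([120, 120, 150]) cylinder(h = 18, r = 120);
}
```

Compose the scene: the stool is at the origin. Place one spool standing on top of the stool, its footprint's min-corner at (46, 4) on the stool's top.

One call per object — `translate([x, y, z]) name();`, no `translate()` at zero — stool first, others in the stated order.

stool();
translate([46, 4, 398]) spool();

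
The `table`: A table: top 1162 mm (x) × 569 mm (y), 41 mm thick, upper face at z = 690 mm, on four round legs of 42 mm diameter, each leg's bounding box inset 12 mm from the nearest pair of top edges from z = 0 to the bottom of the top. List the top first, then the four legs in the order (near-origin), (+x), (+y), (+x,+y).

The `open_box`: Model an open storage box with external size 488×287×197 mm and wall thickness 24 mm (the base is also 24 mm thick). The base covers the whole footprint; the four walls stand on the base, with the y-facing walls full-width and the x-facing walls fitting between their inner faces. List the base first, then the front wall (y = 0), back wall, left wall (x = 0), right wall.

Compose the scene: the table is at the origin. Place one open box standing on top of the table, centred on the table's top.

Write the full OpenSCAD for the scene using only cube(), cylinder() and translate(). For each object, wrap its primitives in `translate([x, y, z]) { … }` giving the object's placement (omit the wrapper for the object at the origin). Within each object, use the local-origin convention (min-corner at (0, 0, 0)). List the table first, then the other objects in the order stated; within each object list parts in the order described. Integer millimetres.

translate([0, 0, 649]) cube([1162, 569, 41]);
translate([33, 33, 0]) cylinder(h = 649, r = 21);
translate([1129, 33, 0]) cylinder(h = 649, r = 21);
translate([33, 536, 0]) cylinder(h = 649, r = 21);
translate([1129, 536, 0]) cylinder(h = 649, r = 21);
translate([337, 141, 690]) {
  cube([488, 287, 24]);
  translate([0, 0, 24]) cube([488, 24, 173]);
  translate([0, 263, 24]) cube([488, 24, 173]);
  translate([0, 24, 24]) cube([24, 239, 173]);
  translate([464, 24, 24]) cube([24, 239, 173]);
}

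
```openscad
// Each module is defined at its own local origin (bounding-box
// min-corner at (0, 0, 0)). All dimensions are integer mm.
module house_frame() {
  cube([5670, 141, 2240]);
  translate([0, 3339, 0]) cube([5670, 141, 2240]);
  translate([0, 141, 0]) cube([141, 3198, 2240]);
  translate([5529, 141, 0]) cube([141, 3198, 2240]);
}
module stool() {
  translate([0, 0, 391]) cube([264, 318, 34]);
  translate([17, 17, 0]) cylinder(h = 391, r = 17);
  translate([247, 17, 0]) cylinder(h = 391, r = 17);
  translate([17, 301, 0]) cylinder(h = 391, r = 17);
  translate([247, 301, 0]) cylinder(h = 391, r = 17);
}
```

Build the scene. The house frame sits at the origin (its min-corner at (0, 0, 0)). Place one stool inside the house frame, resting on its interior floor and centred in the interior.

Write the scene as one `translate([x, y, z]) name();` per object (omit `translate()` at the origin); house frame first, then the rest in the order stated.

house_frame();
translate([2703, 1581, 0]) stool();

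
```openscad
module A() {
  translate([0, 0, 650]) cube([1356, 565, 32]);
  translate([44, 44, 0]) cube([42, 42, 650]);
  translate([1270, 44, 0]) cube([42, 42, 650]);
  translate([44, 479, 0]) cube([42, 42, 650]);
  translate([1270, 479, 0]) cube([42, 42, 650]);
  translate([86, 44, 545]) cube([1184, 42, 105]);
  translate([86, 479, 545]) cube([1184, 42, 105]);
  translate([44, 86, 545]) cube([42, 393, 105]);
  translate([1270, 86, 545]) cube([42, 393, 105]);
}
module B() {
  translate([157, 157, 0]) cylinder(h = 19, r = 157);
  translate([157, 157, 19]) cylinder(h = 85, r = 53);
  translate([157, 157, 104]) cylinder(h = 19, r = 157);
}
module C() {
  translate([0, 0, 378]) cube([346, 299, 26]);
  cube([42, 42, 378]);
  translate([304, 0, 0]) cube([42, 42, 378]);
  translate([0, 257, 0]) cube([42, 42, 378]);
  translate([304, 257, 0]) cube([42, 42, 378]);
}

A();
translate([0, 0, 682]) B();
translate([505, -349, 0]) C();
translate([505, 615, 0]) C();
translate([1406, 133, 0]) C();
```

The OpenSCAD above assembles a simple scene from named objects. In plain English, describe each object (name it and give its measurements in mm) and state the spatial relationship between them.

A is a table: top 1356 mm (x) × 565 mm (y), 32 mm thick, upper face at z = 682 mm, on four 42×42 mm square legs, each inset 44 mm from the nearest pair of top edges, running from z = 0 to the bottom of the top. Four apron rails, 42 mm thick and 105 mm tall, run between adjacent legs with their top edges flush with the underside of the top and their outer faces flush with the legs' outer faces.

B is a spool: two coaxial disc flanges of radius 157 mm and thickness 19 mm, joined by a core cylinder of radius 53 mm and height 85 mm. The lower flange rests on z = 0 and the three cylinders share a vertical axis.

C is a four-legged stool. The seat is a 346×299×26 mm slab whose top surface is at z = 404 mm; four square legs, each 42×42 mm in cross-section, run from the floor (z = 0) to the underside of the seat, each flush with a corner of the seat.

The spool is on top of the table. Three stools sit around the table at the −y, +y, +x sides.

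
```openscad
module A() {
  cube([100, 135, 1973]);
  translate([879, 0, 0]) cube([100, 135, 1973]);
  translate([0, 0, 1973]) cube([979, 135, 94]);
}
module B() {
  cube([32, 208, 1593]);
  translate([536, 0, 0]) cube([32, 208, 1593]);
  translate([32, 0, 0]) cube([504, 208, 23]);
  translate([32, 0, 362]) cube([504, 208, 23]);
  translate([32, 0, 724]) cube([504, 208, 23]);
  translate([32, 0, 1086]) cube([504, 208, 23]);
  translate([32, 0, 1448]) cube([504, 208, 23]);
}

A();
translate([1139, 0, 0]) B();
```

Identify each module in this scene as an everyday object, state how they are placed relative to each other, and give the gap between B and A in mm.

The bookshelf's nearest face is 160 mm from the door frame's +x face.

A is a door frame. B is a bookshelf. The bookshelf is on the floor beside the door frame on its +x side. The gap between the bookshelf and the door frame is 160 mm.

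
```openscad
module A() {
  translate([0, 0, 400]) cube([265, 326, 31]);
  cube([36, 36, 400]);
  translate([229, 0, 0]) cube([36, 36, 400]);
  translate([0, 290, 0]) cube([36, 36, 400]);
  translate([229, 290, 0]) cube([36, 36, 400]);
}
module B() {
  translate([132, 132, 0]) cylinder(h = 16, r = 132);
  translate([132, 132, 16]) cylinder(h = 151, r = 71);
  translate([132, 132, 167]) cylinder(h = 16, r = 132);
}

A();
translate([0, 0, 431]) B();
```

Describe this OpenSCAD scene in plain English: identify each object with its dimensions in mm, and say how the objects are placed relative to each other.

A is a four-legged stool. The seat is 265×326 mm, 31 mm thick, top at z = 431 mm. It stands on four square legs, each 36×36 mm in cross-section, from z = 0 to the seat underside, each flush with a corner of the seat.

B is a spool: two coaxial disc flanges of radius 132 mm and thickness 16 mm, joined by a core cylinder of radius 71 mm and height 151 mm. The lower flange rests on z = 0 and the three cylinders share a vertical axis.

The spool is on top of the stool.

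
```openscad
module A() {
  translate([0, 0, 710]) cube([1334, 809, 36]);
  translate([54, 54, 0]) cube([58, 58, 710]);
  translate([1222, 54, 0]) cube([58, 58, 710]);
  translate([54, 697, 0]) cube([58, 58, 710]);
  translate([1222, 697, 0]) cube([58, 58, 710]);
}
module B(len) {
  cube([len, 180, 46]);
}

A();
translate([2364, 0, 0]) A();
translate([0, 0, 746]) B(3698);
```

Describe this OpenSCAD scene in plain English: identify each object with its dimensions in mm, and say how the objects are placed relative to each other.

A is a table with a 1334×809 mm rectangular top, 36 mm thick, top surface at z = 746 mm, supported by four 58×58 mm square legs, each inset 54 mm from the nearest pair of top edges, running from the floor.

B is a rectangular beam 3698 mm long (x), 180 mm deep (y), 46 mm thick (z).

The beam spans the tops of two tables placed 1030 mm apart, resting at z = 746 mm.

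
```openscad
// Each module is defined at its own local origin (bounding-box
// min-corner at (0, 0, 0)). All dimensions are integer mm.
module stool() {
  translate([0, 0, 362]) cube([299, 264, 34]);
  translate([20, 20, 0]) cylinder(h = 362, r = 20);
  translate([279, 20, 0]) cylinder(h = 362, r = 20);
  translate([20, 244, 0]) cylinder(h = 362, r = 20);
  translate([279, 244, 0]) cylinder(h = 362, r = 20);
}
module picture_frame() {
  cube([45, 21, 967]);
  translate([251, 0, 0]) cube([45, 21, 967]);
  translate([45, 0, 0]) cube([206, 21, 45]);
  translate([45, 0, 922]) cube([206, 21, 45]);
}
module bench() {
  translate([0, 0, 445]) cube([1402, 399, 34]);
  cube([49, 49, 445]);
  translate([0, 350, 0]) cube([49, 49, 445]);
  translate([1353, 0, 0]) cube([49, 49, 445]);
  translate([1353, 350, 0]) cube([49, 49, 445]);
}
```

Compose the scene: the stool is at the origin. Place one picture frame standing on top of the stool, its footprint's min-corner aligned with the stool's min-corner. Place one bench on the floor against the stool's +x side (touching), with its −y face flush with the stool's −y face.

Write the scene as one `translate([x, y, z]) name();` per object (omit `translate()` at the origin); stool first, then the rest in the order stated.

stool();
translate([0, 0, 396]) picture_frame();
translate([299, 0, 0]) bench();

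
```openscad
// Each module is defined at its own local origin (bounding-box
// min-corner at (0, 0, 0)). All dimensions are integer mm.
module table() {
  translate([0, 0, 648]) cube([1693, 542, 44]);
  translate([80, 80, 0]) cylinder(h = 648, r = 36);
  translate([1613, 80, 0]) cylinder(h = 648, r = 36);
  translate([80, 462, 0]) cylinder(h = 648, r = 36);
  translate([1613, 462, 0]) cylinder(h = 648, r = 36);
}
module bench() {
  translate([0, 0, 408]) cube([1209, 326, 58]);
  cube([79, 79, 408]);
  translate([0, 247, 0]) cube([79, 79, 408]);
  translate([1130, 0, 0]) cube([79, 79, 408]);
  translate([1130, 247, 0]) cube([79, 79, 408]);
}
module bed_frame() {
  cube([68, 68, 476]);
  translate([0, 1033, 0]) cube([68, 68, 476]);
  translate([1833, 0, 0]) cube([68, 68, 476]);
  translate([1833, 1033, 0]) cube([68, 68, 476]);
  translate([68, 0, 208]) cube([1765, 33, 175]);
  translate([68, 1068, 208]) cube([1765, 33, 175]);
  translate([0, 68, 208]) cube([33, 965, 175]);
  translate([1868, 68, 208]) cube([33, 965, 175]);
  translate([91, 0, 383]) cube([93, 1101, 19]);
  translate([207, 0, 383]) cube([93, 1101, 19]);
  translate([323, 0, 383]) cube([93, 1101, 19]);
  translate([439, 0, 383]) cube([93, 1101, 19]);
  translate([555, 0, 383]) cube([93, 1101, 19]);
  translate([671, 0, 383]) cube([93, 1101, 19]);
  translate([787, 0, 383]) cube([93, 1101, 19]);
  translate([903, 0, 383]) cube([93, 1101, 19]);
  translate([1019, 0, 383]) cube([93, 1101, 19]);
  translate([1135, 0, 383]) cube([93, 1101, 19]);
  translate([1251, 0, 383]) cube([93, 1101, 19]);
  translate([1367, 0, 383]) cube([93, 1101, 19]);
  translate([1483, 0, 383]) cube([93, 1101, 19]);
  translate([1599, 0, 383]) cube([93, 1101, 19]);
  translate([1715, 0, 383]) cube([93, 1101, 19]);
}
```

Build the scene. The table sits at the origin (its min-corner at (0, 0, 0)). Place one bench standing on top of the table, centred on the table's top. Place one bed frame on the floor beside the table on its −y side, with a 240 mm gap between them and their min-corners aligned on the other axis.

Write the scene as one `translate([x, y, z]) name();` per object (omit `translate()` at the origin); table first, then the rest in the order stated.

table();
translate([242, 108, 692]) bench();
translate([0, -1341, 0]) bed_frame();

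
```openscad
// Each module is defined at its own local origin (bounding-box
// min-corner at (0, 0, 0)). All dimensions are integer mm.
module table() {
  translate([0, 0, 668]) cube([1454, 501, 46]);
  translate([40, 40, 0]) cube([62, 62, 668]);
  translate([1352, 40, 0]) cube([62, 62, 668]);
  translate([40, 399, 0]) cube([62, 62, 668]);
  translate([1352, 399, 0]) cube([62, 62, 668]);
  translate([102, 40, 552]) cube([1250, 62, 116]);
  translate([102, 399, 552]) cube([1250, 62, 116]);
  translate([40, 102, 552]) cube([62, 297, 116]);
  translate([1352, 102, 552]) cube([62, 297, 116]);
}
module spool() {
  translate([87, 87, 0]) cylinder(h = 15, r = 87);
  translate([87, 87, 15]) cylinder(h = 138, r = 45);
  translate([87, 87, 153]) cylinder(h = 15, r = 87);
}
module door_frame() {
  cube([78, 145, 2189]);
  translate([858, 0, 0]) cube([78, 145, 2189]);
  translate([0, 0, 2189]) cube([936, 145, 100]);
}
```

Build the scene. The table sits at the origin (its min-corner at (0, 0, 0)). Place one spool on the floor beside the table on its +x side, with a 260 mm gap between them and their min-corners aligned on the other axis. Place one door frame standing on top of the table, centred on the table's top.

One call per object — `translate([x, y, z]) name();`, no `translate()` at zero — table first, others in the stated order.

table();
translate([1714, 0, 0]) spool();
translate([259, 178, 714]) door_frame();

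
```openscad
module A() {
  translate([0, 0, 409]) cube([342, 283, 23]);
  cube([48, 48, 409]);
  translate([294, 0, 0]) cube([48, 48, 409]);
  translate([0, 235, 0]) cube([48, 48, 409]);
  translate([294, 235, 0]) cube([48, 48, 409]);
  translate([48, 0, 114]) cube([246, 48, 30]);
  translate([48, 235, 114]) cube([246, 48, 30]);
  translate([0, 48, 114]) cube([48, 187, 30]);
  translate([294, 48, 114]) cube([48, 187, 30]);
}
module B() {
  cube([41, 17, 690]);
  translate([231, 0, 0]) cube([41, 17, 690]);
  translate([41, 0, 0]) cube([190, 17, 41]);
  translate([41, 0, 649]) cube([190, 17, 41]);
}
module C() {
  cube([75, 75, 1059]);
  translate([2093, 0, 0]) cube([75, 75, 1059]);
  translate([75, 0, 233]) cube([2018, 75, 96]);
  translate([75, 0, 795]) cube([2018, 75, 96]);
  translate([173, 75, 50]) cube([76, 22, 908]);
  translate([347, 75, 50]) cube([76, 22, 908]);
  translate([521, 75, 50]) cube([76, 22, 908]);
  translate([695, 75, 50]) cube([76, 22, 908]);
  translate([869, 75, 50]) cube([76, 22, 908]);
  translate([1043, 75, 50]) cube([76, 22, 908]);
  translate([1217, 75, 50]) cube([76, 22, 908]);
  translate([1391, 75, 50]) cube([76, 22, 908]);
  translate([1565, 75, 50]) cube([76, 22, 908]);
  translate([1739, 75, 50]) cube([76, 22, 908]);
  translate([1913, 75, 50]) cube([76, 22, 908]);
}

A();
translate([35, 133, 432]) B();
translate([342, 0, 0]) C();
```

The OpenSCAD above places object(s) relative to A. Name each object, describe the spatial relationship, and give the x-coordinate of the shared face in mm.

A is a stool. B is a picture frame. C is a fence section. The picture frame is on top of the stool, centred. The fence section is against the stool's +x side, with their −y faces flush. The x-coordinate of the shared face is 342 mm.

The stool's +x face and the fence section's −x face are both at x = 342 mm.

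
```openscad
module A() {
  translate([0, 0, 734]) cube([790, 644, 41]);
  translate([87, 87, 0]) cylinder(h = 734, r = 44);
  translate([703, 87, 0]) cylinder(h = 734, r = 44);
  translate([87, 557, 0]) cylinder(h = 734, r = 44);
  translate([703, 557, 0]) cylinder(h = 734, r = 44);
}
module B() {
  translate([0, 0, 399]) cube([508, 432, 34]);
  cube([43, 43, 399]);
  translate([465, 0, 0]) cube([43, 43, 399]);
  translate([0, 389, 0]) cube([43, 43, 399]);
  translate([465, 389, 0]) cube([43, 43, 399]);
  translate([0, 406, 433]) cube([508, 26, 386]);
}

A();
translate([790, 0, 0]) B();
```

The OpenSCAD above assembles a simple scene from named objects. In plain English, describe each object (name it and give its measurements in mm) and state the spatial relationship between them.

A is a rectangular dining table. The top is 790×644×41 mm with its upper surface at z = 775 mm. It stands on four round legs of 88 mm diameter, each leg's bounding box inset 43 mm from the nearest pair of top edges, running from the floor to the underside of the top.

B is a chair: 508×432 mm seat, 34 mm thick, top at z = 433 mm, on four 43 mm square corner legs flush with the seat edges. A 26 mm thick backrest slab spans the full seat width, extending 386 mm above the seat top, its back face flush with the seat's +y edge.

The chair is against the table's +x side, with their −y faces flush.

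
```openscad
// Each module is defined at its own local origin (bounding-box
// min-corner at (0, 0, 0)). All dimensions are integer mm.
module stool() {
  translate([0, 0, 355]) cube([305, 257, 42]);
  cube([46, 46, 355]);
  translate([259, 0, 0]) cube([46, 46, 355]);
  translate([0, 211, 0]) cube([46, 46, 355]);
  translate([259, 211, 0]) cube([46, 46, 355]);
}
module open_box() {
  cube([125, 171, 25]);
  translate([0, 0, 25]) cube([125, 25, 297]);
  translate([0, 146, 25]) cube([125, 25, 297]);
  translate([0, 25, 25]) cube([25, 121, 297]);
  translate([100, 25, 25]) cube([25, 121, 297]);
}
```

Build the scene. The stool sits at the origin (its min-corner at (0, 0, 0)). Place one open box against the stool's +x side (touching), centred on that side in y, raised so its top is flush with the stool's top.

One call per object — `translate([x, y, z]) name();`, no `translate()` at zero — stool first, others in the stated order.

stool();
translate([305, 43, 75]) open_box();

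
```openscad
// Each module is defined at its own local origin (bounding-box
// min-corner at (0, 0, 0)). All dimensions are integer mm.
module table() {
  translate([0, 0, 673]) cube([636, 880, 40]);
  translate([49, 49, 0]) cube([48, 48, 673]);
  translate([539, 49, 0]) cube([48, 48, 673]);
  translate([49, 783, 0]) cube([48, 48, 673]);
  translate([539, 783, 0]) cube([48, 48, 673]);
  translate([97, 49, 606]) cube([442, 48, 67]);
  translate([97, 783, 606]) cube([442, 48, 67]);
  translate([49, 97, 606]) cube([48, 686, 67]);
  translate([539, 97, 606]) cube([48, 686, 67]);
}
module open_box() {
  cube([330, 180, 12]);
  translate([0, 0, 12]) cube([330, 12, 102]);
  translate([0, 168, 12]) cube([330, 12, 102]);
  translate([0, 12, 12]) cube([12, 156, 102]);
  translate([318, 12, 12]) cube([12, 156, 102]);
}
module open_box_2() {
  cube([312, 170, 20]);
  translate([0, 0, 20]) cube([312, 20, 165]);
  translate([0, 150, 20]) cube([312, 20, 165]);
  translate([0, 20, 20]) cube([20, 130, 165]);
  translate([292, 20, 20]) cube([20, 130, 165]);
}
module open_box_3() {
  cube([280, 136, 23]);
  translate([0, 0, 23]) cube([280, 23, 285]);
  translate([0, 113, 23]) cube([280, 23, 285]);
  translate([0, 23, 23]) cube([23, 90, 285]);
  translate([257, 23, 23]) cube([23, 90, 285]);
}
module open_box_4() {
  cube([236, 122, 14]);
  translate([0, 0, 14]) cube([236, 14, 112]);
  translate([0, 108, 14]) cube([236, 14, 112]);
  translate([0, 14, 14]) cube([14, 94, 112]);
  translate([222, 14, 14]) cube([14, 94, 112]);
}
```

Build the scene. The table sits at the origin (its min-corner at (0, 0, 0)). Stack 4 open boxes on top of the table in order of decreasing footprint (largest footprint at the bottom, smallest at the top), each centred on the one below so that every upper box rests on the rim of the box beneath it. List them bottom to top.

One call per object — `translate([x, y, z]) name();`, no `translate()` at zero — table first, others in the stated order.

table();
translate([153, 350, 713]) open_box();
translate([162, 355, 827]) open_box_2();
translate([178, 372, 1012]) open_box_3();
translate([200, 379, 1320]) open_box_4();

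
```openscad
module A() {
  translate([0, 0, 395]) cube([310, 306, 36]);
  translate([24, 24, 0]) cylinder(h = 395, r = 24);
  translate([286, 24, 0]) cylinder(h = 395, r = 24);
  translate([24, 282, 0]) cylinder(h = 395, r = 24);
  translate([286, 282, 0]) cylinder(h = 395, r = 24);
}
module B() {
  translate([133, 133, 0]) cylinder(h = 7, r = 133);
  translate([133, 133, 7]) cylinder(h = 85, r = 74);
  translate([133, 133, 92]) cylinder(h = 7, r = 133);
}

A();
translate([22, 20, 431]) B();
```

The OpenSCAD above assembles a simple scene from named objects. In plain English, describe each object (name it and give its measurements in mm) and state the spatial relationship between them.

A is a simple wooden stool: a rectangular seat 310 mm (x) by 306 mm (y), 36 mm thick, top face at z = 431 mm, on four round legs, each 48 mm in diameter. The legs rest on z = 0, each leg's axis is inset half a diameter from the nearest pair of seat edges (so the leg's bounding box is flush with the corner).

B is a spool: two coaxial disc flanges of radius 133 mm and thickness 7 mm, joined by a core cylinder of radius 74 mm and height 85 mm. The lower flange rests on z = 0 and the three cylinders share a vertical axis.

The spool is on top of the stool, centred.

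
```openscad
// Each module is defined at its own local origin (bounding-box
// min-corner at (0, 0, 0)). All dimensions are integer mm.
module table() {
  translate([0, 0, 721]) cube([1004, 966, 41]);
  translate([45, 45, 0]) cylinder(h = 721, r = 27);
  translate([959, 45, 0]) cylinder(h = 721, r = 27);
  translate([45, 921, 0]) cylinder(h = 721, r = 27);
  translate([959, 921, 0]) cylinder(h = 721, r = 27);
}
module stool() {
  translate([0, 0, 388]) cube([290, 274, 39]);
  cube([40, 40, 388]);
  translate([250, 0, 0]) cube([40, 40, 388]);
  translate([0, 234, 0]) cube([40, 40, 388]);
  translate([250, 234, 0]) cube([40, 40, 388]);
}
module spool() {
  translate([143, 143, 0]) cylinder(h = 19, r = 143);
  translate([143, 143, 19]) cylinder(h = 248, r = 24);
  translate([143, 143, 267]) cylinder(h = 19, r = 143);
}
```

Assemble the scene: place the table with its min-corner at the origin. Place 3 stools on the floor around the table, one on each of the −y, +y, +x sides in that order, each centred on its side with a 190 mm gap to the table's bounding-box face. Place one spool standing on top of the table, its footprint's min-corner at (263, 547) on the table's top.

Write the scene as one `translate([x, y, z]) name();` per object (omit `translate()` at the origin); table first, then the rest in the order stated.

table();
translate([357, -464, 0]) stool();
translate([357, 1156, 0]) stool();
translate([1194, 346, 0]) stool();
translate([263, 547, 762]) spool();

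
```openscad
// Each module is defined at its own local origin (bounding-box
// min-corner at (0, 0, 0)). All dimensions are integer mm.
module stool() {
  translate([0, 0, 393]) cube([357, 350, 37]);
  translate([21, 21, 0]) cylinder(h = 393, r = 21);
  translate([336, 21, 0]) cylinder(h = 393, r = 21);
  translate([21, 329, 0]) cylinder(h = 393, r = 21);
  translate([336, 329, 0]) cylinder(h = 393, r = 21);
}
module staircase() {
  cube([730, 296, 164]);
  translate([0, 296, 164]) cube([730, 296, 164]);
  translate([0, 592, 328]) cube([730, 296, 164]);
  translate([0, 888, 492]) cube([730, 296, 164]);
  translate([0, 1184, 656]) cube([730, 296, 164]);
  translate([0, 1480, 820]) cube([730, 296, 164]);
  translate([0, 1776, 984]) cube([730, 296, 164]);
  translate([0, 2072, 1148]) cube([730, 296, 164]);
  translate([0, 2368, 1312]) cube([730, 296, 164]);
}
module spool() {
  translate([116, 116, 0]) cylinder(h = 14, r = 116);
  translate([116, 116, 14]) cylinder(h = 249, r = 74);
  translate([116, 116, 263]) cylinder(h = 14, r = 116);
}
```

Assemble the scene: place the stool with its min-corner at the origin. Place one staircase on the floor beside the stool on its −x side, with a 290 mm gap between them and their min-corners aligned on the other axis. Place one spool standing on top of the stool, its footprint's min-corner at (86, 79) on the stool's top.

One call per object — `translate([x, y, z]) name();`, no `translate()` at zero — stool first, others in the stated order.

stool();
translate([-1020, 0, 0]) staircase();
translate([86, 79, 430]) spool();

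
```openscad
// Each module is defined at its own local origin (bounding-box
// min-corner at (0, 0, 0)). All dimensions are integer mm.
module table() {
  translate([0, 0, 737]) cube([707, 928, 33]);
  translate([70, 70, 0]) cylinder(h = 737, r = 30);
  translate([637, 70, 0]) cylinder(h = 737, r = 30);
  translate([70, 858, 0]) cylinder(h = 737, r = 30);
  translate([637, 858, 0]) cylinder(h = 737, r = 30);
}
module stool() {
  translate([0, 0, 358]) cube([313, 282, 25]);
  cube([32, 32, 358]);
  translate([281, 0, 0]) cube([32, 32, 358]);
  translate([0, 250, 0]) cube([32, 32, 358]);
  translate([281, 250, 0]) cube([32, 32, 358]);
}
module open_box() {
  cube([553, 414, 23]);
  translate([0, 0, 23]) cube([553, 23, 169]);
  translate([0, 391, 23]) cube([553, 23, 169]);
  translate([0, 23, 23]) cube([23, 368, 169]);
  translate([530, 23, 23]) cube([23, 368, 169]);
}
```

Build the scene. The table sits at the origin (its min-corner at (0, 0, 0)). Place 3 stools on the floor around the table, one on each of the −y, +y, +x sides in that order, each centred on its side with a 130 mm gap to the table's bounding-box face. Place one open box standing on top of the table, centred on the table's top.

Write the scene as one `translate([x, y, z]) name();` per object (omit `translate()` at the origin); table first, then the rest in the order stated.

table();
translate([197, -412, 0]) stool();
translate([197, 1058, 0]) stool();
translate([837, 323, 0]) stool();
translate([77, 257, 770]) open_box();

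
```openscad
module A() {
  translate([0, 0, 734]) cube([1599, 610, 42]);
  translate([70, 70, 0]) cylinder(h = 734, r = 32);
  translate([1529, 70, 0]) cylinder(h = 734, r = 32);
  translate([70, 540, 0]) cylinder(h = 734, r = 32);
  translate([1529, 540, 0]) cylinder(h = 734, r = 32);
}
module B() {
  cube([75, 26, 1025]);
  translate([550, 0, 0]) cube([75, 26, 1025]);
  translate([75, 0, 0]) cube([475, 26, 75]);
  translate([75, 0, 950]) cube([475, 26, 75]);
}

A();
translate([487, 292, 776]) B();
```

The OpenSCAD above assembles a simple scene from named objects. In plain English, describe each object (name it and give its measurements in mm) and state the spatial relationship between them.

A is a rectangular dining table. The top is 1599×610×42 mm with its upper surface at z = 776 mm. It stands on four round legs of 64 mm diameter, each leg's bounding box inset 38 mm from the nearest pair of top edges, running from the floor to the underside of the top.

B is a rectangular picture frame lying in the x–z plane (depth along y). The opening is 475 mm wide (x) by 875 mm tall (z), surrounded by a border 75 mm wide on all four sides. The frame is 26 mm deep and is made of two full-height vertical stiles with two horizontal rails fitted between them.

The picture frame is on top of the table, centred.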